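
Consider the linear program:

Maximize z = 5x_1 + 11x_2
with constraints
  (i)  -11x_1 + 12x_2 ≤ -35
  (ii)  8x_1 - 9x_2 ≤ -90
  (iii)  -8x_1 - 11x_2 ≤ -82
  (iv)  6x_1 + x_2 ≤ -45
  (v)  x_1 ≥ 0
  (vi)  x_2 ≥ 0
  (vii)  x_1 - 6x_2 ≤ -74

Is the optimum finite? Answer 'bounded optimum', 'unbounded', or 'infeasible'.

The boundaries -11x_1 + 12x_2 = -35 and 8x_1 - 9x_2 = -90 meet at (465, 1270/3), but that point violates 6x_1 + x_2 ≤ -45. Every candidate vertex is excluded by some other constraint, so the feasible region is empty.

infeasible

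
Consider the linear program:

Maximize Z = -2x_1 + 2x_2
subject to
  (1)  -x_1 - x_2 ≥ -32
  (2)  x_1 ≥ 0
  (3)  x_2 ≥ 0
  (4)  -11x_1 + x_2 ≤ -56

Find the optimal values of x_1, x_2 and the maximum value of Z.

Corner points and Z = -2x_1 + 2x_2:
  (32, 0) → Z = -64
  (22/3, 74/3) → Z = 104/3
  (56/11, 0) → Z = -112/11

The binding constraints are -x_1 - x_2 = -32 and -11x_1 + x_2 = -56.
Solving simultaneously gives x_1 = 22/3, x_2 = 74/3.

x_1 = 22/3, x_2 = 74/3, maximum Z = 104/3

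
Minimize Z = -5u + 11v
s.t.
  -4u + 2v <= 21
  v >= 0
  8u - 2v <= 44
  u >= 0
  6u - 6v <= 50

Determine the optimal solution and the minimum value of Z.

u = 11/2, v = 0, minimum Z = -55/2

Feasible corners and Z = -5u + 11v:
  (65/4, 43) → Z = 1567/4
  (0, 21/2) → Z = 231/2
  (11/2, 0) → Z = -55/2
  (0, 0) → Z = 0

The binding constraints are v = 0 and 8u - 2v = 44.
Solving simultaneously gives u = 11/2, v = 0.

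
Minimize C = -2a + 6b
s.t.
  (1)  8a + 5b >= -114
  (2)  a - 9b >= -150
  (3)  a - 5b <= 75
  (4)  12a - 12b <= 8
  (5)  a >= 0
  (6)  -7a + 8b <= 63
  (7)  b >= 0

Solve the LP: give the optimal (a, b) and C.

Feasible corners and C = -2a + 6b:
  (39/2, 113/6) → C = 74
  (633/55, 987/55) → C = 4656/55
  (2/3, 0) → C = -4/3
  (0, 63/8) → C = 189/4
  (0, 0) → C = 0

At the optimal vertex, 12a - 12b = 8 and b = 0.
Solving simultaneously gives a = 2/3, b = 0.

a = 2/3, b = 0, minimum C = -4/3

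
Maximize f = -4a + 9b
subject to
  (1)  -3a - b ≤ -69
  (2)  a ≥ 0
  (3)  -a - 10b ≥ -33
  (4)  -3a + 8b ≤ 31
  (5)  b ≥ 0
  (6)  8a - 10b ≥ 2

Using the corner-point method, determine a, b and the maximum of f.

Extreme points and f = -4a + 9b:
  (657/29, 30/29) → f = -2358/29
  (23, 0) → f = -92
  (33, 0) → f = -132

a = 657/29, b = 30/29, maximum f = -2358/29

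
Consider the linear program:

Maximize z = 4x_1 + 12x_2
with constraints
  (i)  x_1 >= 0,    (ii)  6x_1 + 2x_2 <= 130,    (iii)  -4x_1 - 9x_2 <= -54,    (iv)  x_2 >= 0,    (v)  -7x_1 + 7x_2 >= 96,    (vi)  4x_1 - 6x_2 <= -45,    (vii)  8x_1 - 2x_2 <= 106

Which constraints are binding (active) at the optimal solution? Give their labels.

(i) and (ii)

Vertices and z = 4x_1 + 12x_2:
  (0, 65) → z = 780
  (0, 96/7) → z = 1152/7
  (359/28, 743/28) → z = 2588/7

The maximum is at (0, 65). Substituting into each constraint, equality holds for (i) and (ii); the remaining constraints have slack.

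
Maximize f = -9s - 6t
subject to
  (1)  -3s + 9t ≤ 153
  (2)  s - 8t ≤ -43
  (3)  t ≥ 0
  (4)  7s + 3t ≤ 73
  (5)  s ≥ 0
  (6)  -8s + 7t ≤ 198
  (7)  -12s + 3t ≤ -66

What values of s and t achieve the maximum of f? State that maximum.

s = 219/31, t = 194/31, maximum f = -3135/31

Extreme points and f = -9s - 6t:
  (455/59, 374/59) → f = -6339/59
  (219/31, 194/31) → f = -3135/31
  (139/19, 138/19) → f = -2079/19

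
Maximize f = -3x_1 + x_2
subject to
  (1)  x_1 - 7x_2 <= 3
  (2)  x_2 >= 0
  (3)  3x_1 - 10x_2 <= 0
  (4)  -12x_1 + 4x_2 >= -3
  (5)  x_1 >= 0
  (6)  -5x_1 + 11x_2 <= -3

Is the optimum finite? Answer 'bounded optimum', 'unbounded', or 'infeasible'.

The boundaries x_2 = 0 and 3x_1 - 10x_2 = 0 meet at (0, 0), but that point violates -5x_1 + 11x_2 ≤ -3. Every candidate vertex is excluded by some other constraint, so the feasible region is empty.

infeasible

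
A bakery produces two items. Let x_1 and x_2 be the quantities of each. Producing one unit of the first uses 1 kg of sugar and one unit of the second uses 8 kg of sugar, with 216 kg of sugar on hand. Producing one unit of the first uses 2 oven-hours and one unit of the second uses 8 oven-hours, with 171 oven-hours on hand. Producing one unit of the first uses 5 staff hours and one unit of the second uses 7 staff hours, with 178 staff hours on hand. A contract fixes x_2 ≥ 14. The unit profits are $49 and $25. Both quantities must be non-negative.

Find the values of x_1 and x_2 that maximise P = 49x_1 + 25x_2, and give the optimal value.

Feasible corners and P = 49x_1 + 25x_2:
  (0, 171/8) → P = 4275/8
  (0, 14) → P = 350
  (227/26, 499/26) → P = 11799/13
  (16, 14) → P = 1134

x_1 = 16, x_2 = 14, maximum P = 1134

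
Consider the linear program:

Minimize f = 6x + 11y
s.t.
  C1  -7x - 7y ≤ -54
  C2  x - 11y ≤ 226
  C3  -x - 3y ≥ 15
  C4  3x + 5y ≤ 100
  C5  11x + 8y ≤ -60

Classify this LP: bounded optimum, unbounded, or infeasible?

infeasible

The boundaries -7x - 7y = -54 and x - 11y = 226 meet at (544/21, -382/21), but that point violates 11x + 8y ≤ -60. Every candidate vertex is excluded by some other constraint, so the feasible region is empty.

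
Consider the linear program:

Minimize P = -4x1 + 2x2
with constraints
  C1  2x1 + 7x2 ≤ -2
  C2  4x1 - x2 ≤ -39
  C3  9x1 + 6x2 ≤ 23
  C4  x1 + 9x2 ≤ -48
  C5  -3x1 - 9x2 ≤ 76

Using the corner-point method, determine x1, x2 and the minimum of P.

x1 = -427/39, x2 = -187/39, minimum P = 1334/39

Corner points and P = -4x1 + 2x2:
  (-399/37, -153/37) → P = 1290/37
  (-427/39, -187/39) → P = 1334/39
  (-14, -34/9) → P = 436/9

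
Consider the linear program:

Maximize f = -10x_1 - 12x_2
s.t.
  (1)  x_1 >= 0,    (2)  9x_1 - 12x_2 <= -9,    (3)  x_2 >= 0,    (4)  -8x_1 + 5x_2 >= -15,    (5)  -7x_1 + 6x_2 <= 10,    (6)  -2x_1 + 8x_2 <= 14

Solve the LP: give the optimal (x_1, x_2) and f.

x_1 = 0, x_2 = 3/4, maximum f = -9

The optimum lies where x_1 = 0 and 9x_1 - 12x_2 = -9.
Solving simultaneously gives x_1 = 0, x_2 = 3/4.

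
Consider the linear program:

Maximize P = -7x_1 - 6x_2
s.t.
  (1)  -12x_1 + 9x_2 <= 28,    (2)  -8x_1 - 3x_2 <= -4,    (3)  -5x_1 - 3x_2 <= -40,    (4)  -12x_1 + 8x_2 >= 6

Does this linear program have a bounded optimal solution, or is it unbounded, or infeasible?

Vertices and P = -7x_1 - 6x_2:
  (92/27, 620/81) → P = -628/9
  (85/6, 22) → P = -1387/6
  (151/38, 255/38) → P = -2587/38
The feasible region has finitely many vertices and no improving ray; the maximum is -2587/38 at (151/38, 255/38).

bounded optimum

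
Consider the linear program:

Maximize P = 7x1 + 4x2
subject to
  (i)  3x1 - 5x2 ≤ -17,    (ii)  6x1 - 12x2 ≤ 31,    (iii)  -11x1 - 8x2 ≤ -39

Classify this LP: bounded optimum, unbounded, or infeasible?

unbounded

From the feasible point (59/79, 304/79), moving in the direction (5, 3) keeps every constraint satisfied while P increases without bound.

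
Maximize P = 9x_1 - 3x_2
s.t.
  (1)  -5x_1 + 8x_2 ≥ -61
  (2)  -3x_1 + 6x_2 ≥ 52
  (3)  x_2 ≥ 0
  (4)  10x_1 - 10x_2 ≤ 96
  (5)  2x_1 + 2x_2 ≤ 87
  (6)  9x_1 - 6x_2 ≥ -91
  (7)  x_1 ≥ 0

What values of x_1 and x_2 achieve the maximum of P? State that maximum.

x_1 = 209/9, x_2 = 365/18, maximum P = 889/6

Extreme points and P = 9x_1 - 3x_2:
  (209/9, 365/18) → P = 889/6
  (0, 26/3) → P = -26
  (34/3, 193/6) → P = 11/2
  (0, 91/6) → P = -91/2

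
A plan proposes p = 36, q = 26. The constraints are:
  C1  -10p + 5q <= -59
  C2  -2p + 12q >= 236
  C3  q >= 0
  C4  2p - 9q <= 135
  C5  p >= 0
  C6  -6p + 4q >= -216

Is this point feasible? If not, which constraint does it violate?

C1: -230 ≤ -59 ✓
C2: 240 ≥ 236 ✓
C3: 26 ≥ 0 ✓
C4: -162 ≤ 135 ✓
C5: 36 ≥ 0 ✓
C6: -112 ≥ -216 ✓

feasible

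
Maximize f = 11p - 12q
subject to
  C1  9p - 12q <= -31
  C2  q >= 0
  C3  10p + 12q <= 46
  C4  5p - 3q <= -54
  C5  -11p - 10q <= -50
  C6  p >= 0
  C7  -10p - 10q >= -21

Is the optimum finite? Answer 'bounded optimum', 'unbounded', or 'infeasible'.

The boundaries p = 0 and -10p - 10q = -21 meet at (0, 21/10), but that point violates 9p - 12q ≤ -31. Every candidate vertex is excluded by some other constraint, so the feasible region is empty.

infeasible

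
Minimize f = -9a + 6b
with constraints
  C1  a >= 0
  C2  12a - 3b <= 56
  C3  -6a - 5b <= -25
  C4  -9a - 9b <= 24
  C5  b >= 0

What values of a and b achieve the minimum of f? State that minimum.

The feasible region is unbounded (it extends along (0, 1), (1, 4)), but f strictly increases along every unbounded feasible direction, so there is no improving ray and the minimum is attained at a vertex.

The optimum lies where 12a - 3b = 56 and b = 0.
Solving simultaneously gives a = 14/3, b = 0.

a = 14/3, b = 0, minimum f = -42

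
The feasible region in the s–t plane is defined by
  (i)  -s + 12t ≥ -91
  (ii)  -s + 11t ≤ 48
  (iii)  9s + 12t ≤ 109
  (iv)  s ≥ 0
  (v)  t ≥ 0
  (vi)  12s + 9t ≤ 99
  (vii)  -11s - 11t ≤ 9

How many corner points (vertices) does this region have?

The feasible vertices (each the meet of two boundaries and inside every other half-plane) are:
  (0, 48/11)
  (219/47, 225/47)
  (0, 0)
  (33/4, 0)

4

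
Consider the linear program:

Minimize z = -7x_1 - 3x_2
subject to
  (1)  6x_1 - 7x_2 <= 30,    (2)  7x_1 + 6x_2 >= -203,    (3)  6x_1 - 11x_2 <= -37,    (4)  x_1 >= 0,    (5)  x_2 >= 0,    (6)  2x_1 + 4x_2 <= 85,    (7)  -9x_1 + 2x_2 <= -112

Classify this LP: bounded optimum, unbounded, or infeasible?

bounded optimum

Feasible corners and z = -7x_1 - 3x_2:
  (787/46, 292/23) → z = -7261/46
  (1306/87, 335/29) → z = -12157/87
  (309/20, 541/40) → z = -5949/40
The feasible region has finitely many vertices and no improving ray; the minimum is -7261/46 at (787/46, 292/23).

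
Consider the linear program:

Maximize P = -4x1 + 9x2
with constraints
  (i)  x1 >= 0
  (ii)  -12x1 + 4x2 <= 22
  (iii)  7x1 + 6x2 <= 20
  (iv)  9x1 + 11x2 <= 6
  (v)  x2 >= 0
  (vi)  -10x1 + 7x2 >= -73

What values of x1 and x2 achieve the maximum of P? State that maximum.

x1 = 0, x2 = 6/11, maximum P = 54/11

Extreme points and P = -4x1 + 9x2:
  (0, 6/11) → P = 54/11
  (0, 0) → P = 0
  (2/3, 0) → P = -8/3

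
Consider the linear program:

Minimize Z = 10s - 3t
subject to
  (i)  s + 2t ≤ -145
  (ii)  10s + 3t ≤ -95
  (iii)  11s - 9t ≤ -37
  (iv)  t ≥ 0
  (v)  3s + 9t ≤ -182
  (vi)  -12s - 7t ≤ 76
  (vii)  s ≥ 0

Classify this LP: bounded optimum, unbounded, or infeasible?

The boundaries -12s - 7t = 76 and s = 0 meet at (0, -76/7), but that point violates s + 2t ≤ -145. Every candidate vertex is excluded by some other constraint, so the feasible region is empty.

infeasible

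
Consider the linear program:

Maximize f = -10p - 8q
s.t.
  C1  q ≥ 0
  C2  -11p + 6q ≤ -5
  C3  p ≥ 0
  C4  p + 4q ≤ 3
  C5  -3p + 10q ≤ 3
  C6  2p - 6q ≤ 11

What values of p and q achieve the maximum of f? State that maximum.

p = 5/11, q = 0, maximum f = -50/11

Vertices and f = -10p - 8q:
  (5/11, 0) → f = -50/11
  (3, 0) → f = -30
  (17/23, 12/23) → f = -266/23
  (9/11, 6/11) → f = -138/11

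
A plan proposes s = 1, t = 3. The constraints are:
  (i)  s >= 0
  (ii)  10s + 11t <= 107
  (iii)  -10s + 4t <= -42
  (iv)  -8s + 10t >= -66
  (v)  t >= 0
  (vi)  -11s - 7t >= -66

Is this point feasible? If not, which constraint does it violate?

Constraint (iii): -10s + 4t = 2, which is not ≤ -42. All other constraints are satisfied.

not feasible — violates (iii)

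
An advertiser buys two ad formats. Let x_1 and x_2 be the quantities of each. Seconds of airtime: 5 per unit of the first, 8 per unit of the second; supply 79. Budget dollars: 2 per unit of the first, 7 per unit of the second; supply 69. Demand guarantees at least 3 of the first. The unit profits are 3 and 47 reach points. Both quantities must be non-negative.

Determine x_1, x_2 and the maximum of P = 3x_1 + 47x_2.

Vertices and P = 3x_1 + 47x_2:
  (79/5, 0) → P = 237/5
  (3, 0) → P = 9
  (3, 8) → P = 385

At the optimal vertex, 5x_1 + 8x_2 = 79 and x_1 = 3.
Solving simultaneously gives x_1 = 3, x_2 = 8.

x_1 = 3, x_2 = 8, maximum P = 385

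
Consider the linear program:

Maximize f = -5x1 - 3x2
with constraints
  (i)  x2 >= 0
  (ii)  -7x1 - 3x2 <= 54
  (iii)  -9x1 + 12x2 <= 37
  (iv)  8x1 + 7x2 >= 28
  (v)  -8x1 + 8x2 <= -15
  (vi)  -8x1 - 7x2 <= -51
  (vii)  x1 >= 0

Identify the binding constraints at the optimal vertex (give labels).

(v) and (vi)

Feasible corners and f = -5x1 - 3x2:
  (51/8, 0) → f = -255/8
  (119/6, 431/24) → f = -3673/24
  (171/40, 12/5) → f = -1143/40
The feasible region is unbounded (it extends along (4, 3), (1, 0)), but f strictly decreases along every unbounded feasible direction, so there is no improving ray and the maximum is attained at a vertex.

The maximum is at (171/40, 12/5). Substituting into each constraint, equality holds for (v) and (vi); the remaining constraints have slack.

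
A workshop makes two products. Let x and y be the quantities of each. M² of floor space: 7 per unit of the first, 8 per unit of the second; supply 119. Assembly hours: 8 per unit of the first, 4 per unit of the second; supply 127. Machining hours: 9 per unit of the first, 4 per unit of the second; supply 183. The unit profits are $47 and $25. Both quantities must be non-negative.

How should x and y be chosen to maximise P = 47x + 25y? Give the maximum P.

x = 15, y = 7/4, maximum P = 2995/4

Extreme points and P = 47x + 25y:
  (0, 0) → P = 0
  (0, 119/8) → P = 2975/8
  (127/8, 0) → P = 5969/8
  (15, 7/4) → P = 2995/4

The optimum lies where 7x + 8y = 119 and 8x + 4y = 127.
Solving simultaneously gives x = 15, y = 7/4.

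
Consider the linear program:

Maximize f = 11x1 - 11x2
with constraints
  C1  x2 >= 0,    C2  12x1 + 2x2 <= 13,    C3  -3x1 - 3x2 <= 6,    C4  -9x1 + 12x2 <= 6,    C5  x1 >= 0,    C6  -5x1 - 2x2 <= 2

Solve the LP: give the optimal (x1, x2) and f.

x1 = 13/12, x2 = 0, maximum f = 143/12

Feasible corners and f = 11x1 - 11x2:
  (13/12, 0) → f = 143/12
  (0, 0) → f = 0
  (8/9, 7/6) → f = -55/18
  (0, 1/2) → f = -11/2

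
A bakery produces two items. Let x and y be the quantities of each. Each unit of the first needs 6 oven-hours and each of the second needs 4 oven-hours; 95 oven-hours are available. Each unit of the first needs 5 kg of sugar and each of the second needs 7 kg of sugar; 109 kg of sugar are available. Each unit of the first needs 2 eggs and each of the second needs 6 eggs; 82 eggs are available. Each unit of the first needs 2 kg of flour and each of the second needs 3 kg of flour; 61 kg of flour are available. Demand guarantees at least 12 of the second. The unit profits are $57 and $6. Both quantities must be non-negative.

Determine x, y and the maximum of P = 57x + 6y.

x = 5, y = 12, maximum P = 357

The binding constraints are 5x + 7y = 109 and 2x + 6y = 82.
Solving simultaneously gives x = 5, y = 12.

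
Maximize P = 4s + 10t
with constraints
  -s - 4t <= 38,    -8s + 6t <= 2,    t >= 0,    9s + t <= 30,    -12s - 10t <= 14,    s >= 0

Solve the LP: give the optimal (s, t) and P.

Feasible corners and P = 4s + 10t:
  (89/31, 129/31) → P = 1646/31
  (0, 1/3) → P = 10/3
  (10/3, 0) → P = 40/3
  (0, 0) → P = 0

The optimum lies where -8s + 6t = 2 and 9s + t = 30.
Solving simultaneously gives s = 89/31, t = 129/31.

s = 89/31, t = 129/31, maximum P = 1646/31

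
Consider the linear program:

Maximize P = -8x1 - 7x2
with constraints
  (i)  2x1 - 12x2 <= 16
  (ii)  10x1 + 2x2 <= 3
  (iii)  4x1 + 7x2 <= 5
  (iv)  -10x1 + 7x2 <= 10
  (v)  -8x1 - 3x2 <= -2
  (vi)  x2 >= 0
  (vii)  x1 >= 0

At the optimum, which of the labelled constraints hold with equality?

Vertices and P = -8x1 - 7x2:
  (11/62, 19/31) → P = -177/31
  (3/10, 0) → P = -12/5
  (0, 5/7) → P = -5
  (1/4, 0) → P = -2
  (0, 2/3) → P = -14/3

The maximum is at (1/4, 0). Substituting into each constraint, equality holds for (v) and (vi); the remaining constraints have slack.

(v) and (vi)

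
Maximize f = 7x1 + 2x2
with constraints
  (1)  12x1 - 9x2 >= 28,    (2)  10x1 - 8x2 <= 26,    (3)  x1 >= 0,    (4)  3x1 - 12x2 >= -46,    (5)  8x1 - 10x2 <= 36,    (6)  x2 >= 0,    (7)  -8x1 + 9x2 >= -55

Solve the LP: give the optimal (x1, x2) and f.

The binding constraints are 10x1 - 8x2 = 26 and 3x1 - 12x2 = -46.
Solving simultaneously gives x1 = 85/12, x2 = 269/48.

x1 = 85/12, x2 = 269/48, maximum f = 1459/24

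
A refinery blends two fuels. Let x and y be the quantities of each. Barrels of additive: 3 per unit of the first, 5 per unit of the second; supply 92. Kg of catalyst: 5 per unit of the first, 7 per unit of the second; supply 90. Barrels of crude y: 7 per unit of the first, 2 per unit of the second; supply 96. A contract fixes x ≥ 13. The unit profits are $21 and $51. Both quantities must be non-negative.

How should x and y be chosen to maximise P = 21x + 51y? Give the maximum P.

Corner points and P = 21x + 51y:
  (96/7, 0) → P = 288
  (13, 0) → P = 273
  (13, 5/2) → P = 801/2

At the optimal vertex, 7x + 2y = 96 and x = 13.
Solving simultaneously gives x = 13, y = 5/2.

x = 13, y = 5/2, maximum P = 801/2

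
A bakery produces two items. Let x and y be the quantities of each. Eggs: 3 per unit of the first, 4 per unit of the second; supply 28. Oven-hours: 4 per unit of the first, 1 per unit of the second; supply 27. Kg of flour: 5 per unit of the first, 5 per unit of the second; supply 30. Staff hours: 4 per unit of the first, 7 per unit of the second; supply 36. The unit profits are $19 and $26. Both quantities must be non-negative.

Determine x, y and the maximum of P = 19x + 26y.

Corner points and P = 19x + 26y:
  (0, 0) → P = 0
  (0, 36/7) → P = 936/7
  (6, 0) → P = 114
  (2, 4) → P = 142

At the optimal vertex, 5x + 5y = 30 and 4x + 7y = 36.
Solving simultaneously gives x = 2, y = 4.

x = 2, y = 4, maximum P = 142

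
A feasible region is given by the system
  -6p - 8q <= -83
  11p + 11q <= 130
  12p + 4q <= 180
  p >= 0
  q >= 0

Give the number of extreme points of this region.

3

The feasible vertices (each the meet of two boundaries and inside every other half-plane) are:
  (127/22, 133/22)
  (0, 83/8)
  (0, 130/11)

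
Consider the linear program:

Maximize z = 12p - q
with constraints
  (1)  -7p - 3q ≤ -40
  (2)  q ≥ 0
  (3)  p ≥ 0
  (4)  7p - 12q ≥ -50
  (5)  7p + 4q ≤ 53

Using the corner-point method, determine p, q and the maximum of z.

p = 53/7, q = 0, maximum z = 636/7

Vertices and z = 12p - q:
  (40/7, 0) → z = 480/7
  (22/7, 6) → z = 222/7
  (53/7, 0) → z = 636/7
  (109/28, 103/16) → z = 4511/112

At the optimal vertex, q = 0 and 7p + 4q = 53.
Solving simultaneously gives p = 53/7, q = 0.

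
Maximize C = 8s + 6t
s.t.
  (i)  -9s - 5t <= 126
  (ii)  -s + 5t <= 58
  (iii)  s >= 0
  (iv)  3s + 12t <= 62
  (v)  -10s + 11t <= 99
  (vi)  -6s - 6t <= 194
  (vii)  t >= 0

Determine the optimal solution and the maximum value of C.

Extreme points and C = 8s + 6t:
  (0, 31/6) → C = 31
  (0, 0) → C = 0
  (62/3, 0) → C = 496/3

s = 62/3, t = 0, maximum C = 496/3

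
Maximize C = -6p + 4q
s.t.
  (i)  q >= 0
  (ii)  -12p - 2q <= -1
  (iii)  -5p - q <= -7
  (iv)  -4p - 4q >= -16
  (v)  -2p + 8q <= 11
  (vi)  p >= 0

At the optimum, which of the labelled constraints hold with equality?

Extreme points and C = -6p + 4q:
  (7/5, 0) → C = -42/5
  (4, 0) → C = -24
  (15/14, 23/14) → C = 1/7
  (21/10, 19/10) → C = -5

The maximum is at (15/14, 23/14). Substituting into each constraint, equality holds for (iii) and (v); the remaining constraints have slack.

(iii) and (v)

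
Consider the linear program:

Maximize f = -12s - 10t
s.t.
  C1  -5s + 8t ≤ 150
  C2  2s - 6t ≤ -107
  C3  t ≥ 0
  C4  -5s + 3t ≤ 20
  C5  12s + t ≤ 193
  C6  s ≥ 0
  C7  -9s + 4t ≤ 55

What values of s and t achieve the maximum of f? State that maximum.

Extreme points and f = -12s - 10t:
  (58/5, 26) → f = -1996/5
  (1394/101, 2765/101) → f = -44378/101
  (67/8, 165/8) → f = -1227/4
  (1051/74, 835/37) → f = -14656/37

s = 67/8, t = 165/8, maximum f = -1227/4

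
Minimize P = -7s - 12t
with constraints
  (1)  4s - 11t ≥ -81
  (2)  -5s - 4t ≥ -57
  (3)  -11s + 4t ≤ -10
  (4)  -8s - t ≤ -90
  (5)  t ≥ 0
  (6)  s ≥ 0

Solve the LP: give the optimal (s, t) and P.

Corner points and P = -7s - 12t:
  (101/9, 2/9) → P = -731/9
  (57/5, 0) → P = -399/5
  (45/4, 0) → P = -315/4

The optimum lies where -5s - 4t = -57 and -8s - t = -90.
Solving simultaneously gives s = 101/9, t = 2/9.

s = 101/9, t = 2/9, minimum P = -731/9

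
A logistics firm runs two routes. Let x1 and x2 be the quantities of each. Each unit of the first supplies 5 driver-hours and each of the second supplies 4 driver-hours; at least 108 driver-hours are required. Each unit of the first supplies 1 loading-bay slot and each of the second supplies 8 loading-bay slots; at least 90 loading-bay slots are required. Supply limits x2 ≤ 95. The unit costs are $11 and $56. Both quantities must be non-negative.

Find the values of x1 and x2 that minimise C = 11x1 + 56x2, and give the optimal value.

x1 = 14, x2 = 19/2, minimum C = 686

Vertices and C = 11x1 + 56x2:
  (0, 27) → C = 1512
  (0, 95) → C = 5320
  (90, 0) → C = 990
  (14, 19/2) → C = 686
The feasible region is unbounded (it extends along (1, 0)), but C strictly increases along every unbounded feasible direction, so there is no improving ray and the minimum is attained at a vertex.

The optimum lies where 5x1 + 4x2 = 108 and x1 + 8x2 = 90.
Solving simultaneously gives x1 = 14, x2 = 19/2.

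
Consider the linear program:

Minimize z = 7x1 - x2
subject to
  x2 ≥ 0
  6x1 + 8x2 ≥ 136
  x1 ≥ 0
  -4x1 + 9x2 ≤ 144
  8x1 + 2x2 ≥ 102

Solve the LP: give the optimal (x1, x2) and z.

x1 = 63/8, x2 = 39/2, minimum z = 285/8

Vertices and z = 7x1 - x2:
  (68/3, 0) → z = 476/3
  (136/13, 119/13) → z = 833/13
  (63/8, 39/2) → z = 285/8
The feasible region is unbounded (it extends along (1, 0), (9, 4)), but z strictly increases along every unbounded feasible direction, so there is no improving ray and the minimum is attained at a vertex.

The optimum lies where -4x1 + 9x2 = 144 and 8x1 + 2x2 = 102.
Solving simultaneously gives x1 = 63/8, x2 = 39/2.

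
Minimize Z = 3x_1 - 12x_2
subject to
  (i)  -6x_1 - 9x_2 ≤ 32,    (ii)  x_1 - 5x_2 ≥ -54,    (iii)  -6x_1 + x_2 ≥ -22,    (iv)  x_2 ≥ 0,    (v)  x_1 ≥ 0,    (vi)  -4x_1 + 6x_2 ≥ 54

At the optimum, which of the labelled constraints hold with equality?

(ii) and (v)

Corner points and Z = 3x_1 - 12x_2:
  (0, 54/5) → Z = -648/5
  (27/7, 81/7) → Z = -891/7
  (0, 9) → Z = -108

The minimum is at (0, 54/5). Substituting into each constraint, equality holds for (ii) and (v); the remaining constraints have slack.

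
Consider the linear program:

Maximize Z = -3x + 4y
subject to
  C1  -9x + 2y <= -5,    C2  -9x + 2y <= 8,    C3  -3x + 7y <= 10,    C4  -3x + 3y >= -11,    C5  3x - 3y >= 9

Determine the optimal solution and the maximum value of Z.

Vertices and Z = -3x + 4y:
  (-1/3, -4) → Z = -15
  (-1/7, -22/7) → Z = -85/7
  (107/12, 21/4) → Z = -23/4
  (31/4, 19/4) → Z = -17/4

At the optimal vertex, -3x + 7y = 10 and 3x - 3y = 9.
Solving simultaneously gives x = 31/4, y = 19/4.

x = 31/4, y = 19/4, maximum Z = -17/4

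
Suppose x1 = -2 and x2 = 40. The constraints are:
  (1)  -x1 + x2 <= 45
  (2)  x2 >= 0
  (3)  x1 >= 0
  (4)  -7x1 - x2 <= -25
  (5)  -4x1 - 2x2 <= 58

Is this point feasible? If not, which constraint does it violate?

not feasible — violates (3)

Constraint (3): x1 = -2, which is not ≥ 0. All other constraints are satisfied.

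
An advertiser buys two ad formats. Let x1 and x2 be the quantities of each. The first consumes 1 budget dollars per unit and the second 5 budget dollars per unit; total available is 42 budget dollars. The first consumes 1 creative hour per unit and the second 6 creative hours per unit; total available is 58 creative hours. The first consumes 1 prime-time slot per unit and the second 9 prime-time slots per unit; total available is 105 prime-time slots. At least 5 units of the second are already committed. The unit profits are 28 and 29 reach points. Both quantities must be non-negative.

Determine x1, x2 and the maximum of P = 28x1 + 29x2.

x1 = 17, x2 = 5, maximum P = 621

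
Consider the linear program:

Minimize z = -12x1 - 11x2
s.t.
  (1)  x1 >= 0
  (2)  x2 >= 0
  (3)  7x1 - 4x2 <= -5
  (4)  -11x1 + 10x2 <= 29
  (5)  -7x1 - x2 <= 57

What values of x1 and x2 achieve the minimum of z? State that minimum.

x1 = 33/13, x2 = 74/13, minimum z = -1210/13

Feasible corners and z = -12x1 - 11x2:
  (0, 5/4) → z = -55/4
  (0, 29/10) → z = -319/10
  (33/13, 74/13) → z = -1210/13

The binding constraints are 7x1 - 4x2 = -5 and -11x1 + 10x2 = 29.
Solving simultaneously gives x1 = 33/13, x2 = 74/13.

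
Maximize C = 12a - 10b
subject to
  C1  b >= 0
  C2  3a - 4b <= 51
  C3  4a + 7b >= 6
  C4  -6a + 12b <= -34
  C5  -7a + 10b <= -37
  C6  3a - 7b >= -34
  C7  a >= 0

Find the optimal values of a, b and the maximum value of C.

a = 119/3, b = 17, maximum C = 306

Vertices and C = 12a - 10b:
  (17, 0) → C = 204
  (17/3, 0) → C = 68
  (119/3, 17) → C = 306

At the optimal vertex, 3a - 4b = 51 and -6a + 12b = -34.
Solving simultaneously gives a = 119/3, b = 17.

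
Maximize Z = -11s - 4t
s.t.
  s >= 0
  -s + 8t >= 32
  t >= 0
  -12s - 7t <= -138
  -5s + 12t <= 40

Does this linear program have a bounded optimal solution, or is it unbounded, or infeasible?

bounded optimum

Extreme points and Z = -11s - 4t:
  (880/103, 522/103) → Z = -11768/103
  (1376/179, 1170/179) → Z = -19816/179
The feasible region has finitely many vertices and no improving ray; the maximum is -19816/179 at (1376/179, 1170/179).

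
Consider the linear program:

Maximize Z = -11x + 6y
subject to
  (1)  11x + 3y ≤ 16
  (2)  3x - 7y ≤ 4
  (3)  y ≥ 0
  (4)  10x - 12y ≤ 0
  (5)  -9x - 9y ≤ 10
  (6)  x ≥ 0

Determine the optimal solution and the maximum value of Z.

Corner points and Z = -11x + 6y:
  (32/27, 80/81) → Z = -64/9
  (0, 16/3) → Z = 32
  (0, 0) → Z = 0

The binding constraints are 11x + 3y = 16 and x = 0.
Solving simultaneously gives x = 0, y = 16/3.

x = 0, y = 16/3, maximum Z = 32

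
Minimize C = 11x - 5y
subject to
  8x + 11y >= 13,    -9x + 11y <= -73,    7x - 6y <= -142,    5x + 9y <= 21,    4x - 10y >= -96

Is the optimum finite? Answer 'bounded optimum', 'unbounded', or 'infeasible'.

infeasible

The boundaries 8x + 11y = 13 and -9x + 11y = -73 meet at (86/17, -467/187), but that point violates 7x - 6y ≤ -142. Every candidate vertex is excluded by some other constraint, so the feasible region is empty.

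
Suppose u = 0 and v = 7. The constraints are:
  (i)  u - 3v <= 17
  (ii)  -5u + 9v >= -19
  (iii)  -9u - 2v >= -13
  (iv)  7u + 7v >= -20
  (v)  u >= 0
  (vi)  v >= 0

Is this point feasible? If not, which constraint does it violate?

not feasible — violates (iii)

Constraint (iii): -9u - 2v = -14, which is not ≥ -13. All other constraints are satisfied.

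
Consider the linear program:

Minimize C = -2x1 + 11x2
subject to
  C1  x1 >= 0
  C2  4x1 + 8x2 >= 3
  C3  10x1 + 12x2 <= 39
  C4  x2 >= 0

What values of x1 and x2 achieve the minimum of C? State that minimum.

Corner points and C = -2x1 + 11x2:
  (0, 3/8) → C = 33/8
  (0, 13/4) → C = 143/4
  (3/4, 0) → C = -3/2
  (39/10, 0) → C = -39/5

At the optimal vertex, 10x1 + 12x2 = 39 and x2 = 0.
Solving simultaneously gives x1 = 39/10, x2 = 0.

x1 = 39/10, x2 = 0, minimum C = -39/5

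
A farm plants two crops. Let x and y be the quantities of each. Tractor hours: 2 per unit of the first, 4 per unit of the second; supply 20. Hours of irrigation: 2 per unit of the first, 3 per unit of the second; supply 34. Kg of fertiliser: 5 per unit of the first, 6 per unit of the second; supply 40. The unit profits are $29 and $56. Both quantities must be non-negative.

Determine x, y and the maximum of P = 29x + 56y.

x = 5, y = 5/2, maximum P = 285

The binding constraints are 2x + 4y = 20 and 5x + 6y = 40.
Solving simultaneously gives x = 5, y = 5/2.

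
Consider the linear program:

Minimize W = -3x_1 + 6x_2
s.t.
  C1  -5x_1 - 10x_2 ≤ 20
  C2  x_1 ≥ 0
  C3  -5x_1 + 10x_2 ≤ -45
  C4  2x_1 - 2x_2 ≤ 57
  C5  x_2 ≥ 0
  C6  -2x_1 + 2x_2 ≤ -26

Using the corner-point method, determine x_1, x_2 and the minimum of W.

At the optimal vertex, 2x_1 - 2x_2 = 57 and x_2 = 0.
Solving simultaneously gives x_1 = 57/2, x_2 = 0.

x_1 = 57/2, x_2 = 0, minimum W = -171/2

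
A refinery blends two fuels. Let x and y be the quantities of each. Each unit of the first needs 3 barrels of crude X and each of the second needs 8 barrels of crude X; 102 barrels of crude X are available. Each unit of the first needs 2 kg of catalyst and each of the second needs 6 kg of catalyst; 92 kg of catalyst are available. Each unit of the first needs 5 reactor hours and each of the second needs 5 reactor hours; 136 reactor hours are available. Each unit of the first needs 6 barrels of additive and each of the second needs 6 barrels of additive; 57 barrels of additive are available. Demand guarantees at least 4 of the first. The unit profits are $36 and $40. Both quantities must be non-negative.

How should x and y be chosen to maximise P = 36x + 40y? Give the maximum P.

Feasible corners and P = 36x + 40y:
  (19/2, 0) → P = 342
  (4, 0) → P = 144
  (4, 11/2) → P = 364

x = 4, y = 11/2, maximum P = 364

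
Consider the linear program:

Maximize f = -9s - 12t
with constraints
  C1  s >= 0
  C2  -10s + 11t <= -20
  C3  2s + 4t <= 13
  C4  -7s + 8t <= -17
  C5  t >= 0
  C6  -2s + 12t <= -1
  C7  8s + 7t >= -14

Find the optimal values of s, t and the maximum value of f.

s = 17/7, t = 0, maximum f = -153/7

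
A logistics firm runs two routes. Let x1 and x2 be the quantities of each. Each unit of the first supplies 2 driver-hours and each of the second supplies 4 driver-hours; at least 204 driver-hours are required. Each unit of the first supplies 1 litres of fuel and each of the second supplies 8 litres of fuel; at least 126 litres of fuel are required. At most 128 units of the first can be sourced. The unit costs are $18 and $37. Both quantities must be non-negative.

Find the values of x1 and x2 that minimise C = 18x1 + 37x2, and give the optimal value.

The feasible region is unbounded (it extends along (0, 1)), but C strictly increases along every unbounded feasible direction, so there is no improving ray and the minimum is attained at a vertex.

x1 = 94, x2 = 4, minimum C = 1840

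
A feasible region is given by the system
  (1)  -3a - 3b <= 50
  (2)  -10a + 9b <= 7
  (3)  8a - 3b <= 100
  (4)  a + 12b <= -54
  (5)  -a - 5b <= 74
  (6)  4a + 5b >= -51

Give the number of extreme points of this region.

Pairwise boundary intersections that survive every other constraint:
  (-190/43, -533/129)
  (-247/43, -241/43)
  (346/33, -532/99)
  (347/52, -202/13)

4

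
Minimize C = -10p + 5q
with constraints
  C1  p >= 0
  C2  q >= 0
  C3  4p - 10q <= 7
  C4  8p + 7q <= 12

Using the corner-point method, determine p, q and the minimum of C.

Feasible corners and C = -10p + 5q:
  (0, 0) → C = 0
  (0, 12/7) → C = 60/7
  (3/2, 0) → C = -15

The binding constraints are q = 0 and 8p + 7q = 12.
Solving simultaneously gives p = 3/2, q = 0.

p = 3/2, q = 0, minimum C = -15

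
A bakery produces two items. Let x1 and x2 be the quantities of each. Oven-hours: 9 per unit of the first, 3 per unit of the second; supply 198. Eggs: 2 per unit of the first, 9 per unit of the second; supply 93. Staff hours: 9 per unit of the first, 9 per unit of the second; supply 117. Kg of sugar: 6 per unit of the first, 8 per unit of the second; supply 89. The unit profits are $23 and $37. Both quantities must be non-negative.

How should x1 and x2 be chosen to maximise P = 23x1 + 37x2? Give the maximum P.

x1 = 3/2, x2 = 10, maximum P = 809/2

Vertices and P = 23x1 + 37x2:
  (0, 0) → P = 0
  (0, 31/3) → P = 1147/3
  (13, 0) → P = 299
  (3/2, 10) → P = 809/2
  (15/2, 11/2) → P = 376

The optimum lies where 2x1 + 9x2 = 93 and 6x1 + 8x2 = 89.
Solving simultaneously gives x1 = 3/2, x2 = 10.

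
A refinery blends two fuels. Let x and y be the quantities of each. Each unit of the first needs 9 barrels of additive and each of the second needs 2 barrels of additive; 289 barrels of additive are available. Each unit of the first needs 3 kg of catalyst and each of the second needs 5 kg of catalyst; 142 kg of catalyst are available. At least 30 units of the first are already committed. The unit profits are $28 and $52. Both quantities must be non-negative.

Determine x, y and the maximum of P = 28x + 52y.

x = 30, y = 19/2, maximum P = 1334

Corner points and P = 28x + 52y:
  (289/9, 0) → P = 8092/9
  (30, 0) → P = 840
  (30, 19/2) → P = 1334

The optimum lies where 9x + 2y = 289 and x = 30.
Solving simultaneously gives x = 30, y = 19/2.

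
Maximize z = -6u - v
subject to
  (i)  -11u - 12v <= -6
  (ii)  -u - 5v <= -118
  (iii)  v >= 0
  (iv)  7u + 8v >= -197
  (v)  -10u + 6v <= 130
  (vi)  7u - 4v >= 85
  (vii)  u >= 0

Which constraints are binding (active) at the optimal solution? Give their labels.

Corner points and z = -6u - v:
  (118, 0) → z = -708
  (23, 19) → z = -157
  (515, 880) → z = -3970
The feasible region is unbounded (it extends along (3, 5), (1, 0)), but z strictly decreases along every unbounded feasible direction, so there is no improving ray and the maximum is attained at a vertex.

The maximum is at (23, 19). Substituting into each constraint, equality holds for (ii) and (vi); the remaining constraints have slack.

(ii) and (vi)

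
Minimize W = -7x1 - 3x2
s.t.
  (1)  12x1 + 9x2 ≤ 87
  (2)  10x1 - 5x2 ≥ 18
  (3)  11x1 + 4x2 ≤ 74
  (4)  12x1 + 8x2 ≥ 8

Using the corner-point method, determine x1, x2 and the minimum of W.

Feasible corners and W = -7x1 - 3x2:
  (199/50, 109/25) → W = -2047/50
  (106/17, 23/17) → W = -811/17
  (46/35, -34/35) → W = -44/7
  (14, -20) → W = -38

x1 = 106/17, x2 = 23/17, minimum W = -811/17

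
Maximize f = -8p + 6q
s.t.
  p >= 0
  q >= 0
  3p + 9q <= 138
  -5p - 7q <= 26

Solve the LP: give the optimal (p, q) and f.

p = 0, q = 46/3, maximum f = 92

Vertices and f = -8p + 6q:
  (0, 0) → f = 0
  (0, 46/3) → f = 92
  (46, 0) → f = -368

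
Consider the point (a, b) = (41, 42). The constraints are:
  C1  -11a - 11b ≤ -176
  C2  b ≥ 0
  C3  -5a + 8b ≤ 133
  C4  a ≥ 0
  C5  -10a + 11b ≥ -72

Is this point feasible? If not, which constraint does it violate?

feasible

C1: -913 ≤ -176 ✓
C2: 42 ≥ 0 ✓
C3: 131 ≤ 133 ✓
C4: 41 ≥ 0 ✓
C5: 52 ≥ -72 ✓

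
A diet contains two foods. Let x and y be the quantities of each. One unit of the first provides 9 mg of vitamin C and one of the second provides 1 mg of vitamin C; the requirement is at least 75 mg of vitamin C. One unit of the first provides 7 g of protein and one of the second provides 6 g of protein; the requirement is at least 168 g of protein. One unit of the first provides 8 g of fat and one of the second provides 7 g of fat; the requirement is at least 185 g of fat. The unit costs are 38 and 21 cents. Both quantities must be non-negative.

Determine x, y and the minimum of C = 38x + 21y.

Feasible corners and C = 38x + 21y:
  (0, 75) → C = 1575
  (24, 0) → C = 912
  (6, 21) → C = 669
The feasible region is unbounded (it extends along (0, 1), (1, 0)), but C strictly increases along every unbounded feasible direction, so there is no improving ray and the minimum is attained at a vertex.

x = 6, y = 21, minimum C = 669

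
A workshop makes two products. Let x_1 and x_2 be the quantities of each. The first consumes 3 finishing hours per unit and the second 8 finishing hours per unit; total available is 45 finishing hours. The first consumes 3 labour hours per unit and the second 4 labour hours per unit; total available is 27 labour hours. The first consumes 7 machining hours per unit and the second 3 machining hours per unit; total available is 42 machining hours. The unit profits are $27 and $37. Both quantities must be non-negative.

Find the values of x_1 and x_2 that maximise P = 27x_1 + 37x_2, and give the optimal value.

Extreme points and P = 27x_1 + 37x_2:
  (0, 0) → P = 0
  (0, 45/8) → P = 1665/8
  (6, 0) → P = 162
  (3, 9/2) → P = 495/2
  (87/19, 63/19) → P = 4680/19

x_1 = 3, x_2 = 9/2, maximum P = 495/2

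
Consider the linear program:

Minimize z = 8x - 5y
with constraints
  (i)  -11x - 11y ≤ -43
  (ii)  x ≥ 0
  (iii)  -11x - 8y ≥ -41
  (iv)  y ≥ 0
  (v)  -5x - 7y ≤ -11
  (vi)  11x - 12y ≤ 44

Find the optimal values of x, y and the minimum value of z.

Feasible corners and z = 8x - 5y:
  (0, 43/11) → z = -215/11
  (107/33, 2/3) → z = 746/33
  (0, 41/8) → z = -205/8

x = 0, y = 41/8, minimum z = -205/8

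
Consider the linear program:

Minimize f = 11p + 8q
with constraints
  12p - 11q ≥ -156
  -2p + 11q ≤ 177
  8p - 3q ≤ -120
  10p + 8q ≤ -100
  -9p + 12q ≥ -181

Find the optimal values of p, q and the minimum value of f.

p = -3863/45, q = -1192/15, minimum f = -71101/45

Corner points and f = 11p + 8q:
  (-213/13, -48/13) → f = -2727/13
  (-3863/45, -1192/15) → f = -71101/45
  (-661/23, -2528/69) → f = -42037/69

The binding constraints are 12p - 11q = -156 and -9p + 12q = -181.
Solving simultaneously gives p = -3863/45, q = -1192/15.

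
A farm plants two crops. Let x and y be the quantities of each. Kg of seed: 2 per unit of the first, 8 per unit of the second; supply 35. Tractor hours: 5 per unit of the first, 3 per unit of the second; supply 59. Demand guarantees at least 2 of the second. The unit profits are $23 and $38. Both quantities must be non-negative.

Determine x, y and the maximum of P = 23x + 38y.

Feasible corners and P = 23x + 38y:
  (0, 35/8) → P = 665/4
  (0, 2) → P = 76
  (19/2, 2) → P = 589/2

The binding constraints are 2x + 8y = 35 and y = 2.
Solving simultaneously gives x = 19/2, y = 2.

x = 19/2, y = 2, maximum P = 589/2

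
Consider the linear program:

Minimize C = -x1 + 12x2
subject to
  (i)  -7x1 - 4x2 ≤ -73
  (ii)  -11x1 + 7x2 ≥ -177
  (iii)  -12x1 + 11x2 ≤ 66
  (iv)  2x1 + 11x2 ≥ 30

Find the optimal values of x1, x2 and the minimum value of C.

x1 = 719/45, x2 = -8/45, minimum C = -163/9

Corner points and C = -x1 + 12x2:
  (539/125, 1338/125) → C = 15517/125
  (683/69, 64/69) → C = 85/69
  (2409/37, 2850/37) → C = 31791/37
  (719/45, -8/45) → C = -163/9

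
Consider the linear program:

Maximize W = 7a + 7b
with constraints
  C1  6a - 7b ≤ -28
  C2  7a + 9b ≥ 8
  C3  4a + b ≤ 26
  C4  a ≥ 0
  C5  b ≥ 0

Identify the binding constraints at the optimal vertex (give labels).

C3 and C4

Extreme points and W = 7a + 7b:
  (77/17, 134/17) → W = 1477/17
  (0, 4) → W = 28
  (0, 26) → W = 182

The maximum is at (0, 26). Substituting into each constraint, equality holds for C3 and C4; the remaining constraints have slack.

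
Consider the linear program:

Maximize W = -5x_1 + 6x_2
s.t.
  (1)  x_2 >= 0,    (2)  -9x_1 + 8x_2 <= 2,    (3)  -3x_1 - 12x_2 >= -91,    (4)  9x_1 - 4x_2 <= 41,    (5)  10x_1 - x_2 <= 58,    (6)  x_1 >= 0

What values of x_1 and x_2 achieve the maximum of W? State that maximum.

Vertices and W = -5x_1 + 6x_2:
  (41/9, 0) → W = -205/9
  (0, 0) → W = 0
  (16/3, 25/4) → W = 65/6
  (0, 1/4) → W = 3/2
  (787/123, 736/123) → W = 481/123
  (191/31, 112/31) → W = -283/31

At the optimal vertex, -9x_1 + 8x_2 = 2 and -3x_1 - 12x_2 = -91.
Solving simultaneously gives x_1 = 16/3, x_2 = 25/4.

x_1 = 16/3, x_2 = 25/4, maximum W = 65/6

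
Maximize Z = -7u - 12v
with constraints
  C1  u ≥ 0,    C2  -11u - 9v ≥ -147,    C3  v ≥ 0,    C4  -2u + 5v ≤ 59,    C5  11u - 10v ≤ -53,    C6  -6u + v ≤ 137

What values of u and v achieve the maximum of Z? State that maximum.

u = 0, v = 53/10, maximum Z = -318/5

Feasible corners and Z = -7u - 12v:
  (0, 59/5) → Z = -708/5
  (0, 53/10) → Z = -318/5
  (204/73, 943/73) → Z = -12744/73
  (993/209, 200/19) → Z = -33351/209

At the optimal vertex, u = 0 and 11u - 10v = -53.
Solving simultaneously gives u = 0, v = 53/10.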